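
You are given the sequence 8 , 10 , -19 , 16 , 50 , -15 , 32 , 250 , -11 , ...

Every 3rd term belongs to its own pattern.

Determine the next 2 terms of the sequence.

Read the sequence 3 terms at a time; column i is its own pattern.
Track A = 8, 16, 32: successive powers of 2.
Track B = 10, 50, 250: geometric, ×5 each step.
Track C = -19, -15, -11: arithmetic, step +4.
Position 10 falls in track A as its term 4, giving 64.
The 11th slot belongs to track B; its 4th term is 1250.

64, 1250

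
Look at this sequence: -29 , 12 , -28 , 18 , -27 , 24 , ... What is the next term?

Split by position mod 2 into 2 tracks.
Subsequence A is -29, -28, -27, which is arithmetic, step +1.
Subsequence B is 12, 18, 24, which is linear: a_n = 6 + 6·n.
Term 7 comes from subsequence A (its 4th entry): -26.

-26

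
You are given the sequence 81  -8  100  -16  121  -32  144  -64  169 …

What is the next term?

-128

Split by position mod 2 into 2 tracks.
Track A is 81, 100, 121, 144, 169, which is the squares 9², 10², 11², ….
Track B is -8, -16, -32, -64, which is geometric with ratio 2.
Position 10 → track B, term 5 = -128.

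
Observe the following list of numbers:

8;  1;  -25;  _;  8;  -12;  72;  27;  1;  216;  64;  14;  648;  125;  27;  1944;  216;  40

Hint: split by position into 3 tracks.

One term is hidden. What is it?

24

Taking every 3rd term gives 3 separate tracks.
Track A = 8, ?, 72, 216, 648, 1944: multiplying by 3 each time.
Track B = 1, 8, 27, 64, 125, 216: the cubes 1³, 2³, 3³, ….
Track C = -25, -12, 1, 14, 27, 40: linear: a_n = -38 + 13·n.
The gap is track A's term 2; the rule gives 24.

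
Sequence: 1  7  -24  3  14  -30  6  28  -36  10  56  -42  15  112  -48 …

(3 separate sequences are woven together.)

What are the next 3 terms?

Read the sequence 3 terms at a time; column i is its own pattern.
Track A = 1, 3, 6, 10, 15: triangular numbers n(n+1)/2 for n = 1, 2, ….
Track B = 7, 14, 28, 56, 112: multiplying by 2 each time.
Track C = -24, -30, -36, -42, -48: arithmetic, step −6.
Position 16 falls in track A as its term 6, giving 21.
Term 17 comes from track B (its 6th entry): 224.
Position 18 falls in track C as its term 6, giving -54.

21, 224, -54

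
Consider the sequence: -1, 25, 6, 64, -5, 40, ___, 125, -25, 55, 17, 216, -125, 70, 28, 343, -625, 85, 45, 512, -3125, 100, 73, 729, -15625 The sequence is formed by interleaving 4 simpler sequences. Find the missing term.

The terms cycle through 4 interleaved subsequences.
Stream A: -1, -5, -25, -125, -625, -3125, -15625 — geometric, ×5 each step.
Stream B: 25, 40, 55, 70, 85, 100 — arithmetic with common difference +15.
Stream C: 6, ?, 17, 28, 45, 73 — each term equals the sum of the previous two.
Stream D: 64, 125, 216, 343, 512, 729 — the cubes 4³, 5³, 6³, ….
So the missing entry in stream C is 11.

11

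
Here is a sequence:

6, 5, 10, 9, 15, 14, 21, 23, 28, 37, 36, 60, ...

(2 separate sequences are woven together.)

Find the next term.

45

The terms cycle through 2 interleaved subsequences.
Subsequence A: 6, 10, 15, 21, 28, 36. The triangular numbers T_3, T_4, ….
Subsequence B: 5, 9, 14, 23, 37, 60. Fibonacci-style (each term is the sum of the two before it).
The 13th slot belongs to subsequence A; its 7th term is 45.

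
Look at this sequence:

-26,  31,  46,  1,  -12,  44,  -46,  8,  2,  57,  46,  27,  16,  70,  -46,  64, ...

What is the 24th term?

216

Split by position mod 4: positions 1, 5, 9, … form one track, and each other residue class forms its own.
Subsequence A = -26, -12, 2, 16: linear: a_n = -40 + 14·n.
Subsequence B = 31, 44, 57, 70: linear: a_n = 18 + 13·n.
Subsequence C = 46, -46, 46, -46: oscillating between 46 and -46.
Subsequence D = 1, 8, 27, 64: the cubes 1³, 2³, 3³, ….
Term 24 comes from subsequence D (its 6th entry): 216.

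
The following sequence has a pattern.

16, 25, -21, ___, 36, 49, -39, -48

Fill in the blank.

Positions follow the repeating pattern AABB; grouping by letter gives 2 tracks.
Track A: 16, 25, 36, 49 (the squares 4², 5², 6², …).
Track B: -21, ?, -39, -48 (linear: a_n = -12 − 9·n).
The gap is track B's term 2; the rule gives -30.

-30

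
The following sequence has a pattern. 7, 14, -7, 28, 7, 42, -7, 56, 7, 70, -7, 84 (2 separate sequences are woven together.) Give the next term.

Odd-indexed and even-indexed terms follow separate rules.
Track A: 7, -7, 7, -7, 7, -7 (alternating ±7).
Track B: 14, 28, 42, 56, 70, 84 (linear: a_n = 14·n).
Position 13 falls in track A as its term 7, giving 7.

7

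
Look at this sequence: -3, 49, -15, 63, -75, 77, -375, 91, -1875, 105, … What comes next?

-9375

Split by position mod 2 into 2 tracks.
Track A: -3, -15, -75, -375, -1875 — multiplying by 5 each time.
Track B: 49, 63, 77, 91, 105 — arithmetic with common difference +14.
Position 11 → track A, term 6 = -9375.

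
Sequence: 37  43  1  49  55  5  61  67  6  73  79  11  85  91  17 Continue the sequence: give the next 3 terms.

Reading positions in blocks of 3 reveals the pattern AAB — 2 tracks woven together.
Stream A is 37, 43, 49, 55, 61, 67, 73, 79, 85, 91, which is linear: a_n = 31 + 6·n.
Stream B is 1, 5, 6, 11, 17, which is each term equals the sum of the previous two.
Position 16 falls in stream A as its term 11, giving 97.
Term 17 comes from stream A (its 12th entry): 103.
The 18th slot belongs to stream B; its 6th term is 28.

97, 103, 28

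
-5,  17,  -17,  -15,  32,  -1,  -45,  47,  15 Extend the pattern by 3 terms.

-135, 62, 31

Read the sequence 3 terms at a time; column i is its own pattern.
Subsequence A: -5, -15, -45. Geometric with ratio 3.
Subsequence B: 17, 32, 47. Arithmetic with common difference +15.
Subsequence C: -17, -1, 15. Adding 16 each time.
Term 10 comes from subsequence A (its 4th entry): -135.
The 11th slot belongs to subsequence B; its 4th term is 62.
Position 12 falls in subsequence C as its term 4, giving 31.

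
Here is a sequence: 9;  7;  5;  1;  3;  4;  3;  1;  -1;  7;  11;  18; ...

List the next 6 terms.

-3, -5, -7, 29, 47, 76

The slot pattern repeats as AAABBB (period 6), so there are 2 interleaved tracks.
Stream A is 9, 7, 5, 3, 1, -1, which is arithmetic, step −2.
Stream B is 1, 3, 4, 7, 11, 18, which is each term equals the sum of the previous two.
Position 13 → stream A, term 7 = -3.
Term 14 comes from stream A (its 8th entry): -5.
Position 15 → stream A, term 9 = -7.
The 16th slot belongs to stream B; its 7th term is 29.
Position 17 falls in stream B as its term 8, giving 47.
Position 18 → stream B, term 9 = 76.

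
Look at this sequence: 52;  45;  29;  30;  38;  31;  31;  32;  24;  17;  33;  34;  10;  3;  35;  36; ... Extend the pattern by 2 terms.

Positions follow the repeating pattern AABB; grouping by letter gives 2 tracks.
Track A: 52, 45, 38, 31, 24, 17, 10, 3. Subtracting 7 each time.
Track B: 29, 30, 31, 32, 33, 34, 35, 36. Linear: a_n = 28 + n.
The 17th slot belongs to track A; its 9th term is -4.
Position 18 → track A, term 10 = -11.

-4, -11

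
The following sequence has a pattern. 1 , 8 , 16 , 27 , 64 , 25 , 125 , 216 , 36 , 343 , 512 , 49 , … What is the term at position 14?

Reading positions in blocks of 3 reveals the pattern AAB — 2 tracks woven together.
Subsequence A = 1, 8, 27, 64, 125, 216, 343, 512: perfect cubes starting at 1³.
Subsequence B = 16, 25, 36, 49: the squares 4², 5², 6², ….
Position 14 falls in subsequence A as its term 10, giving 1000.

1000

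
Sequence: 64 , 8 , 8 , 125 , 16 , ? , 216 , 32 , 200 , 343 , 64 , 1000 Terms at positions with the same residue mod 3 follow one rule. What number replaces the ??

40

Read the sequence 3 terms at a time; column i is its own pattern.
Subsequence A is 64, 125, 216, 343, which is consecutive cubes n³ from n = 4.
Subsequence B is 8, 16, 32, 64, which is powers of 2.
Subsequence C is 8, ?, 200, 1000, which is geometric, ×5 each step.
So the missing entry in subsequence C is 40.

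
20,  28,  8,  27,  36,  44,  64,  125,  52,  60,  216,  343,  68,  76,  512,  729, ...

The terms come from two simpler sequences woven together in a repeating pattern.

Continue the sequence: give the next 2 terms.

Positions follow the repeating pattern AABB; grouping by letter gives 2 tracks.
Subsequence A: 20, 28, 36, 44, 52, 60, 68, 76 — arithmetic with common difference +8.
Subsequence B: 8, 27, 64, 125, 216, 343, 512, 729 — consecutive cubes n³ from n = 2.
The 17th slot belongs to subsequence A; its 9th term is 84.
Position 18 → subsequence A, term 10 = 92.

84, 92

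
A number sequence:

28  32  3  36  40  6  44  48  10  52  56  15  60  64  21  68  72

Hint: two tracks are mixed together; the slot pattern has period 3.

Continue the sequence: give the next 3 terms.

Reading positions in blocks of 3 reveals the pattern AAB — 2 tracks woven together.
Subsequence A = 28, 32, 36, 40, 44, 48, 52, 56, 60, 64, 68, 72: linear: a_n = 24 + 4·n.
Subsequence B = 3, 6, 10, 15, 21: the triangular numbers T_2, T_3, ….
Term 18 comes from subsequence B (its 6th entry): 28.
Position 19 falls in subsequence A as its term 13, giving 76.
The 20th slot belongs to subsequence A; its 14th term is 80.

28, 76, 80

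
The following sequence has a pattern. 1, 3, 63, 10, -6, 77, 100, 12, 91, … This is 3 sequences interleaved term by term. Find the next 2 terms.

1000, -24

The terms cycle through 3 interleaved subsequences.
Track A: 1, 10, 100. Successive powers of 10.
Track B: 3, -6, 12. Geometric, ×-2 each step.
Track C: 63, 77, 91. Linear: a_n = 49 + 14·n.
Term 10 comes from track A (its 4th entry): 1000.
Position 11 → track B, term 4 = -24.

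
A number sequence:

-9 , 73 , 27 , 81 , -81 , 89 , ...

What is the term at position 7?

243

Odd-indexed and even-indexed terms follow separate rules.
Stream A is -9, 27, -81, which is multiplying by -3 each time.
Stream B is 73, 81, 89, which is arithmetic with common difference +8.
Term 7 comes from stream A (its 4th entry): 243.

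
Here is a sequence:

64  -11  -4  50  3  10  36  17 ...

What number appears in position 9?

24

Positions follow the repeating pattern ABB; grouping by letter gives 2 tracks.
Track A = 64, 50, 36: subtracting 14 each time.
Track B = -11, -4, 3, 10, 17: arithmetic, step +7.
Term 9 comes from track B (its 6th entry): 24.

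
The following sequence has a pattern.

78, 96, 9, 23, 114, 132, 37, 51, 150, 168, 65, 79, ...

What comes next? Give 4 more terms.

186, 204, 93, 107

Reading positions in blocks of 4 reveals the pattern AABB — 2 tracks woven together.
Track A: 78, 96, 114, 132, 150, 168 (adding 18 each time).
Track B: 9, 23, 37, 51, 65, 79 (adding 14 each time).
Term 13 comes from track A (its 7th entry): 186.
Term 14 comes from track A (its 8th entry): 204.
Term 15 comes from track B (its 7th entry): 93.
The 16th slot belongs to track B; its 8th term is 107.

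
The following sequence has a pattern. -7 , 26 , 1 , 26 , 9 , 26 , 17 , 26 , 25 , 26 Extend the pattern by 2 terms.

33, 26

The terms cycle through 2 interleaved subsequences.
Subsequence A: -7, 1, 9, 17, 25 (arithmetic with common difference +8).
Subsequence B: 26, 26, 26, 26, 26 (always 26).
Term 11 comes from subsequence A (its 6th entry): 33.
Position 12 → subsequence B, term 6 = 26.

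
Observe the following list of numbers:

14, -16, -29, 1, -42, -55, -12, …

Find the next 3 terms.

Positions follow the repeating pattern ABB; grouping by letter gives 2 tracks.
Stream A: 14, 1, -12 — arithmetic with common difference −13.
Stream B: -16, -29, -42, -55 — linear: a_n = -3 − 13·n.
Term 8 comes from stream B (its 5th entry): -68.
Position 9 → stream B, term 6 = -81.
Position 10 falls in stream A as its term 4, giving -25.

-68, -81, -25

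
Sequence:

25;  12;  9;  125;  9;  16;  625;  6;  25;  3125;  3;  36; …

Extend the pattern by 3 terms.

Split by position mod 3: positions 1, 4, 7, … form one track, and each other residue class forms its own.
Stream A: 25, 125, 625, 3125. Powers 5^2, 5^3, 5^4, ….
Stream B: 12, 9, 6, 3. Arithmetic, step −3.
Stream C: 9, 16, 25, 36. Consecutive squares n² from n = 3.
Position 13 → stream A, term 5 = 15625.
The 14th slot belongs to stream B; its 5th term is 0.
Position 15 → stream C, term 5 = 49.

15625, 0, 49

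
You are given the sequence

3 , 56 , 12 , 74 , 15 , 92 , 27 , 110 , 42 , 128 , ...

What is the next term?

Split by position mod 2 into 2 tracks.
Stream A = 3, 12, 15, 27, 42: each term equals the sum of the previous two.
Stream B = 56, 74, 92, 110, 128: arithmetic with common difference +18.
Position 11 falls in stream A as its term 6, giving 69.

69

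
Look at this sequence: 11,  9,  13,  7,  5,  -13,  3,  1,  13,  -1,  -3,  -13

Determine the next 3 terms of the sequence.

Reading positions in blocks of 3 reveals the pattern AAB — 2 tracks woven together.
Track A: 11, 9, 7, 5, 3, 1, -1, -3 (arithmetic with common difference −2).
Track B: 13, -13, 13, -13 (oscillating between 13 and -13).
The 13th slot belongs to track A; its 9th term is -5.
The 14th slot belongs to track A; its 10th term is -7.
The 15th slot belongs to track B; its 5th term is 13.

-5, -7, 13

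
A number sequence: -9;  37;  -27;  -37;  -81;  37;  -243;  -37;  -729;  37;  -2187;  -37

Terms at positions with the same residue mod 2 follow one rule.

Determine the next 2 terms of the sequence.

Split by position mod 2 into 2 tracks.
Track A is -9, -27, -81, -243, -729, -2187, which is multiplying by 3 each time.
Track B is 37, -37, 37, -37, 37, -37, which is the oscillation 37·(−1)^(n+1).
Position 13 → track A, term 7 = -6561.
Position 14 → track B, term 7 = 37.

-6561, 37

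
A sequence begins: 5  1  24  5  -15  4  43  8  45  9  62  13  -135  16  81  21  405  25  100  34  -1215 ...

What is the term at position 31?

The terms cycle through 4 interleaved subsequences.
Subsequence A = 5, -15, 45, -135, 405, -1215: geometric with ratio -3.
Subsequence B = 1, 4, 9, 16, 25: consecutive squares n² from n = 1.
Subsequence C = 24, 43, 62, 81, 100: adding 19 each time.
Subsequence D = 5, 8, 13, 21, 34: Fibonacci-style (each term is the sum of the two before it).
The 31st slot belongs to subsequence C; its 8th term is 157.

157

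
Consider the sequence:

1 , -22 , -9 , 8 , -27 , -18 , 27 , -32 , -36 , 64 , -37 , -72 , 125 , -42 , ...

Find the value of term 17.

-47

The terms cycle through 3 interleaved subsequences.
Stream A = 1, 8, 27, 64, 125: the cubes 1³, 2³, 3³, ….
Stream B = -22, -27, -32, -37, -42: linear: a_n = -17 − 5·n.
Stream C = -9, -18, -36, -72: a geometric progression (common ratio 2).
Position 17 → stream B, term 6 = -47.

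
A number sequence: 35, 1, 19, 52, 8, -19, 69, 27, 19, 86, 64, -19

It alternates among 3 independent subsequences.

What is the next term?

Taking every 3rd term gives 3 separate tracks.
Track A is 35, 52, 69, 86, which is arithmetic, step +17.
Track B is 1, 8, 27, 64, which is perfect cubes starting at 1³.
Track C is 19, -19, 19, -19, which is the oscillation 19·(−1)^(n+1).
Position 13 → track A, term 5 = 103.

103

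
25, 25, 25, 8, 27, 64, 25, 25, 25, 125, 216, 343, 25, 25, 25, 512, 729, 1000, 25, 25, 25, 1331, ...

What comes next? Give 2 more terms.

1728, 2197

Positions follow the repeating pattern AAABBB; grouping by letter gives 2 tracks.
Track A is 25, 25, 25, 25, 25, 25, 25, 25, 25, 25, 25, 25, which is constant 25.
Track B is 8, 27, 64, 125, 216, 343, 512, 729, 1000, 1331, which is consecutive cubes n³ from n = 2.
Position 23 falls in track B as its term 11, giving 1728.
The 24th slot belongs to track B; its 12th term is 2197.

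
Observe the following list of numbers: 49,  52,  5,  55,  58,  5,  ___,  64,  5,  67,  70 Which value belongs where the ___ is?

61

Positions follow the repeating pattern AAB; grouping by letter gives 2 tracks.
Stream A: 49, 52, 55, 58, ?, 64, 67, 70. Linear: a_n = 46 + 3·n.
Stream B: 5, 5, 5. The constant sequence 5.
The gap is stream A's term 5; the rule gives 61.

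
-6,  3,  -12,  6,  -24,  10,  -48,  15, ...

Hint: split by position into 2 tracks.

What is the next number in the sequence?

-96

Positions 1, 3, 5, … form one subsequence and positions 2, 4, 6, … form another.
Subsequence A is -6, -12, -24, -48, which is a geometric progression (common ratio 2).
Subsequence B is 3, 6, 10, 15, which is triangular numbers starting at T_2.
Term 9 comes from subsequence A (its 5th entry): -96.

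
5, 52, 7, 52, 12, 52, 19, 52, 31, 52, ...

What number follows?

The terms cycle through 2 interleaved subsequences.
Track A: 5, 7, 12, 19, 31 — a Fibonacci-like recurrence a_n = a_{n-1} + a_{n-2}.
Track B: 52, 52, 52, 52, 52 — always 52.
Position 11 → track A, term 6 = 50.

50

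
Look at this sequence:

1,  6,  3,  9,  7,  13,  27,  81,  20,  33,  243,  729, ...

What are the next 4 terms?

Reading positions in blocks of 4 reveals the pattern AABB — 2 tracks woven together.
Track A = 1, 6, 7, 13, 20, 33: Fibonacci-style (each term is the sum of the two before it).
Track B = 3, 9, 27, 81, 243, 729: powers of 3.
Position 13 falls in track A as its term 7, giving 53.
Position 14 → track A, term 8 = 86.
Term 15 comes from track B (its 7th entry): 2187.
Term 16 comes from track B (its 8th entry): 6561.

53, 86, 2187, 6561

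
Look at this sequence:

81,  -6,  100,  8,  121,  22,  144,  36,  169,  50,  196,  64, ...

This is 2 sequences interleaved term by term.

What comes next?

Odd-indexed and even-indexed terms follow separate rules.
Track A: 81, 100, 121, 144, 169, 196. Consecutive squares n² from n = 9.
Track B: -6, 8, 22, 36, 50, 64. Arithmetic with common difference +14.
The 13th slot belongs to track A; its 7th term is 225.

225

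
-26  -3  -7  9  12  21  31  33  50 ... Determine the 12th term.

Positions 1, 3, 5, … form one subsequence and positions 2, 4, 6, … form another.
Track A: -26, -7, 12, 31, 50 — adding 19 each time.
Track B: -3, 9, 21, 33 — arithmetic, step +12.
The 12th slot belongs to track B; its 6th term is 57.

57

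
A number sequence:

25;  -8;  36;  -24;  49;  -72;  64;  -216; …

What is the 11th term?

The terms cycle through 2 interleaved subsequences.
Track A: 25, 36, 49, 64 — perfect squares starting at 5².
Track B: -8, -24, -72, -216 — multiplying by 3 each time.
Position 11 → track A, term 6 = 100.

100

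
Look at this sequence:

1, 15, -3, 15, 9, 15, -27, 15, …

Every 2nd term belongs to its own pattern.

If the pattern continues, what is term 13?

729

Odd-indexed and even-indexed terms follow separate rules.
Stream A: 1, -3, 9, -27 (geometric with ratio -3).
Stream B: 15, 15, 15, 15 (the constant sequence 15).
The 13th slot belongs to stream A; its 7th term is 729.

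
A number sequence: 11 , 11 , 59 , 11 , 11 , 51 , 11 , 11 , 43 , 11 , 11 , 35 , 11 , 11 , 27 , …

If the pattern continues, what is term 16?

11

The slot pattern repeats as AAB (period 3), so there are 2 interleaved tracks.
Subsequence A is 11, 11, 11, 11, 11, 11, 11, 11, 11, 11, which is constant 11.
Subsequence B is 59, 51, 43, 35, 27, which is subtracting 8 each time.
The 16th slot belongs to subsequence A; its 11th term is 11.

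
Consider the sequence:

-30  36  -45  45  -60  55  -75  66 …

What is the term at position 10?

Positions 1, 3, 5, … form one subsequence and positions 2, 4, 6, … form another.
Track A is -30, -45, -60, -75, which is subtracting 15 each time.
Track B is 36, 45, 55, 66, which is triangular numbers starting at T_8.
The 10th slot belongs to track B; its 5th term is 78.

78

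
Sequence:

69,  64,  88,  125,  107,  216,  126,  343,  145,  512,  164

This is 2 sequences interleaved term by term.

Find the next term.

Positions 1, 3, 5, … form one subsequence and positions 2, 4, 6, … form another.
Track A: 69, 88, 107, 126, 145, 164. Arithmetic, step +19.
Track B: 64, 125, 216, 343, 512. Consecutive cubes n³ from n = 4.
Term 12 comes from track B (its 6th entry): 729.

729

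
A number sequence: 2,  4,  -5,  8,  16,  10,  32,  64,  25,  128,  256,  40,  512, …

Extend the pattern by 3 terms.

1024, 55, 2048

Positions follow the repeating pattern AAB; grouping by letter gives 2 tracks.
Subsequence A: 2, 4, 8, 16, 32, 64, 128, 256, 512. Successive powers of 2.
Subsequence B: -5, 10, 25, 40. Arithmetic, step +15.
Position 14 falls in subsequence A as its term 10, giving 1024.
Position 15 falls in subsequence B as its term 5, giving 55.
Position 16 → subsequence A, term 11 = 2048.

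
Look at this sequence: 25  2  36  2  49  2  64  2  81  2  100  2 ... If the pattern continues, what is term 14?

The terms cycle through 2 interleaved subsequences.
Track A is 25, 36, 49, 64, 81, 100, which is perfect squares starting at 5².
Track B is 2, 2, 2, 2, 2, 2, which is always 2.
Position 14 → track B, term 7 = 2.

2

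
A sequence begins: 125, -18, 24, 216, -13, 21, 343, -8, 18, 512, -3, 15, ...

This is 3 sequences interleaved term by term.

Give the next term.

Read the sequence 3 terms at a time; column i is its own pattern.
Subsequence A is 125, 216, 343, 512, which is perfect cubes starting at 5³.
Subsequence B is -18, -13, -8, -3, which is adding 5 each time.
Subsequence C is 24, 21, 18, 15, which is linear: a_n = 27 − 3·n.
The 13th slot belongs to subsequence A; its 5th term is 729.

729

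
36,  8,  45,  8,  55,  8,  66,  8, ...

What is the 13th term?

105

Taking every 2nd term gives 2 separate tracks.
Subsequence A = 36, 45, 55, 66: triangular numbers starting at T_8.
Subsequence B = 8, 8, 8, 8: always 8.
Position 13 → subsequence A, term 7 = 105.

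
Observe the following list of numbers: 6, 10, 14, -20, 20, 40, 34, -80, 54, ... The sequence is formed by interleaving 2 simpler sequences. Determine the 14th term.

The terms cycle through 2 interleaved subsequences.
Stream A = 6, 14, 20, 34, 54: Fibonacci-style (each term is the sum of the two before it).
Stream B = 10, -20, 40, -80: a geometric progression (common ratio -2).
Position 14 → stream B, term 7 = 640.

640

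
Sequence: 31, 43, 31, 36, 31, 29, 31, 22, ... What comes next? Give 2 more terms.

31, 15

The terms cycle through 2 interleaved subsequences.
Stream A: 31, 31, 31, 31 — always 31.
Stream B: 43, 36, 29, 22 — subtracting 7 each time.
Position 9 falls in stream A as its term 5, giving 31.
Term 10 comes from stream B (its 5th entry): 15.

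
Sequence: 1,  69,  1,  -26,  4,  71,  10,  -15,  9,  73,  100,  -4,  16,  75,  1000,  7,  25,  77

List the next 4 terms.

Read the sequence 4 terms at a time; column i is its own pattern.
Stream A is 1, 4, 9, 16, 25, which is perfect squares starting at 1².
Stream B is 69, 71, 73, 75, 77, which is linear: a_n = 67 + 2·n.
Stream C is 1, 10, 100, 1000, which is successive powers of 10.
Stream D is -26, -15, -4, 7, which is arithmetic with common difference +11.
Position 19 falls in stream C as its term 5, giving 10000.
Position 20 falls in stream D as its term 5, giving 18.
Position 21 → stream A, term 6 = 36.
Position 22 → stream B, term 6 = 79.

10000, 18, 36, 79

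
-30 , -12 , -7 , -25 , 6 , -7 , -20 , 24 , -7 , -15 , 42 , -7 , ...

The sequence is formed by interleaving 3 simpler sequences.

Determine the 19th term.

Read the sequence 3 terms at a time; column i is its own pattern.
Track A = -30, -25, -20, -15: linear: a_n = -35 + 5·n.
Track B = -12, 6, 24, 42: linear: a_n = -30 + 18·n.
Track C = -7, -7, -7, -7: always -7.
Position 19 falls in track A as its term 7, giving 0.

0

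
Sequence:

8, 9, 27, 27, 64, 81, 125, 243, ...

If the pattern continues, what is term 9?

216

The terms cycle through 2 interleaved subsequences.
Track A is 8, 27, 64, 125, which is perfect cubes starting at 2³.
Track B is 9, 27, 81, 243, which is powers 3^2, 3^3, 3^4, ….
The 9th slot belongs to track A; its 5th term is 216.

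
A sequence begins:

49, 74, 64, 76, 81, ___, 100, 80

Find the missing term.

The terms cycle through 2 interleaved subsequences.
Track A is 49, 64, 81, 100, which is perfect squares starting at 7².
Track B is 74, 76, ?, 80, which is arithmetic, step +2.
The gap is track B's term 3; the rule gives 78.

78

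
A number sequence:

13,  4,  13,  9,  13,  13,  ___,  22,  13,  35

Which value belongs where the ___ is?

13

Taking every 2nd term gives 2 separate tracks.
Track A: 13, 13, 13, ?, 13 (always 13).
Track B: 4, 9, 13, 22, 35 (Fibonacci-style (each term is the sum of the two before it)).
Track A's pattern makes the blank 13.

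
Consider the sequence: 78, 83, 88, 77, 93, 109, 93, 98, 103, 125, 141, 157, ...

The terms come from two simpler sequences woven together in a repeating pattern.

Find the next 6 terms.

The slot pattern repeats as AAABBB (period 6), so there are 2 interleaved tracks.
Track A: 78, 83, 88, 93, 98, 103 (arithmetic with common difference +5).
Track B: 77, 93, 109, 125, 141, 157 (adding 16 each time).
Term 13 comes from track A (its 7th entry): 108.
Position 14 falls in track A as its term 8, giving 113.
Term 15 comes from track A (its 9th entry): 118.
Term 16 comes from track B (its 7th entry): 173.
The 17th slot belongs to track B; its 8th term is 189.
Position 18 → track B, term 9 = 205.

108, 113, 118, 173, 189, 205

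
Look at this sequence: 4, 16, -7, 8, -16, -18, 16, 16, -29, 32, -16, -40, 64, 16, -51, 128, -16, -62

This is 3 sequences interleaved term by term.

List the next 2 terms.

256, 16

Split by position mod 3 into 3 tracks.
Track A is 4, 8, 16, 32, 64, 128, which is powers 2^2, 2^3, 2^4, ….
Track B is 16, -16, 16, -16, 16, -16, which is oscillating between 16 and -16.
Track C is -7, -18, -29, -40, -51, -62, which is subtracting 11 each time.
Position 19 falls in track A as its term 7, giving 256.
Position 20 falls in track B as its term 7, giving 16.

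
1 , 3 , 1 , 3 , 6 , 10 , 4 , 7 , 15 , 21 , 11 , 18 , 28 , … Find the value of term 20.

123

Positions follow the repeating pattern AABB; grouping by letter gives 2 tracks.
Stream A: 1, 3, 6, 10, 15, 21, 28 — triangular numbers starting at T_1.
Stream B: 1, 3, 4, 7, 11, 18 — each term equals the sum of the previous two.
Position 20 falls in stream B as its term 10, giving 123.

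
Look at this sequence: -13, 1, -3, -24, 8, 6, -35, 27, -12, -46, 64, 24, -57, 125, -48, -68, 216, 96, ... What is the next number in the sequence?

Read the sequence 3 terms at a time; column i is its own pattern.
Track A = -13, -24, -35, -46, -57, -68: linear: a_n = -2 − 11·n.
Track B = 1, 8, 27, 64, 125, 216: consecutive cubes n³ from n = 1.
Track C = -3, 6, -12, 24, -48, 96: geometric, ×-2 each step.
Term 19 comes from track A (its 7th entry): -79.

-79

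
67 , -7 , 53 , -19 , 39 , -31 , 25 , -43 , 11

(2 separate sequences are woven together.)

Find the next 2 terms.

The terms cycle through 2 interleaved subsequences.
Subsequence A: 67, 53, 39, 25, 11 — arithmetic, step −14.
Subsequence B: -7, -19, -31, -43 — arithmetic with common difference −12.
Position 10 → subsequence B, term 5 = -55.
Position 11 → subsequence A, term 6 = -3.

-55, -3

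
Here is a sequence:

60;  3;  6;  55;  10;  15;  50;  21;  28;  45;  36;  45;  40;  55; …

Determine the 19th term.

30

Reading positions in blocks of 3 reveals the pattern ABB — 2 tracks woven together.
Track A: 60, 55, 50, 45, 40 (subtracting 5 each time).
Track B: 3, 6, 10, 15, 21, 28, 36, 45, 55 (triangular numbers n(n+1)/2 for n = 2, 3, …).
Term 19 comes from track A (its 7th entry): 30.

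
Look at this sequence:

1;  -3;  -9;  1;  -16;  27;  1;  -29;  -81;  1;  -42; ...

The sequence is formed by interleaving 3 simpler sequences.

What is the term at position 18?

Taking every 3rd term gives 3 separate tracks.
Track A: 1, 1, 1, 1 (always 1).
Track B: -3, -16, -29, -42 (arithmetic with common difference −13).
Track C: -9, 27, -81 (a geometric progression (common ratio -3)).
Position 18 → track C, term 6 = 2187.

2187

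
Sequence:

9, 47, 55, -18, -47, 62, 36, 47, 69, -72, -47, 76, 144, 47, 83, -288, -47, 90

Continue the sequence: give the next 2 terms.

Taking every 3rd term gives 3 separate tracks.
Track A is 9, -18, 36, -72, 144, -288, which is multiplying by -2 each time.
Track B is 47, -47, 47, -47, 47, -47, which is oscillating between 47 and -47.
Track C is 55, 62, 69, 76, 83, 90, which is arithmetic with common difference +7.
Position 19 → track A, term 7 = 576.
The 20th slot belongs to track B; its 7th term is 47.

576, 47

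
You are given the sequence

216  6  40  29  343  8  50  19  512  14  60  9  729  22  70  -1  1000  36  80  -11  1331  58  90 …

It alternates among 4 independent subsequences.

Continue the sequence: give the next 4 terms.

-21, 1728, 94, 100

Split by position mod 4: positions 1, 5, 9, … form one track, and each other residue class forms its own.
Subsequence A = 216, 343, 512, 729, 1000, 1331: the cubes 6³, 7³, 8³, ….
Subsequence B = 6, 8, 14, 22, 36, 58: each term equals the sum of the previous two.
Subsequence C = 40, 50, 60, 70, 80, 90: arithmetic, step +10.
Subsequence D = 29, 19, 9, -1, -11: arithmetic, step −10.
Position 24 falls in subsequence D as its term 6, giving -21.
Position 25 falls in subsequence A as its term 7, giving 1728.
Position 26 falls in subsequence B as its term 7, giving 94.
Position 27 falls in subsequence C as its term 7, giving 100.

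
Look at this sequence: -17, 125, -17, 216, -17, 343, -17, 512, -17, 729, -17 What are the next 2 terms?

1000, -17

Split by position mod 2 into 2 tracks.
Track A is -17, -17, -17, -17, -17, -17, which is the constant sequence -17.
Track B is 125, 216, 343, 512, 729, which is perfect cubes starting at 5³.
Position 12 falls in track B as its term 6, giving 1000.
Position 13 falls in track A as its term 7, giving -17.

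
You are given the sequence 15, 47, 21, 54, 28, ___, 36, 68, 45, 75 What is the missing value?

61

Positions 1, 3, 5, … form one subsequence and positions 2, 4, 6, … form another.
Subsequence A: 15, 21, 28, 36, 45 — the triangular numbers T_5, T_6, ….
Subsequence B: 47, 54, ?, 68, 75 — linear: a_n = 40 + 7·n.
The gap is subsequence B's term 3; the rule gives 61.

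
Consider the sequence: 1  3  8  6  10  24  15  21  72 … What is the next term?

Reading positions in blocks of 3 reveals the pattern AAB — 2 tracks woven together.
Track A is 1, 3, 6, 10, 15, 21, which is triangular numbers starting at T_1.
Track B is 8, 24, 72, which is a geometric progression (common ratio 3).
Term 10 comes from track A (its 7th entry): 28.

28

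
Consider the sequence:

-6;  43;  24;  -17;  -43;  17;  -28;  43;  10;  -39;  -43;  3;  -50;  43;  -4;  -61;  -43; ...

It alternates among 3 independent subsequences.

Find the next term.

-11

Read the sequence 3 terms at a time; column i is its own pattern.
Subsequence A = -6, -17, -28, -39, -50, -61: subtracting 11 each time.
Subsequence B = 43, -43, 43, -43, 43, -43: oscillating between 43 and -43.
Subsequence C = 24, 17, 10, 3, -4: arithmetic, step −7.
Position 18 falls in subsequence C as its term 6, giving -11.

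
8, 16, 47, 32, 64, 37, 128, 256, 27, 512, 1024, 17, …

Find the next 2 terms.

Positions follow the repeating pattern AAB; grouping by letter gives 2 tracks.
Subsequence A: 8, 16, 32, 64, 128, 256, 512, 1024 (successive powers of 2).
Subsequence B: 47, 37, 27, 17 (arithmetic, step −10).
Term 13 comes from subsequence A (its 9th entry): 2048.
Term 14 comes from subsequence A (its 10th entry): 4096.

2048, 4096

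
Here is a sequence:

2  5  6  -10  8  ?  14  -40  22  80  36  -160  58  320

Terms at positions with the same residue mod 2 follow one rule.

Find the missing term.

20

Taking every 2nd term gives 2 separate tracks.
Track A: 2, 6, 8, 14, 22, 36, 58 (Fibonacci-style (each term is the sum of the two before it)).
Track B: 5, -10, ?, -40, 80, -160, 320 (multiplying by -2 each time).
The gap is track B's term 3; the rule gives 20.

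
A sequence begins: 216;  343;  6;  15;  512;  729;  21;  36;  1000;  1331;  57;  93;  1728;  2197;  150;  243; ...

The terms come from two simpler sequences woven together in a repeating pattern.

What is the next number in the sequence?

2744

Reading positions in blocks of 4 reveals the pattern AABB — 2 tracks woven together.
Subsequence A: 216, 343, 512, 729, 1000, 1331, 1728, 2197 — consecutive cubes n³ from n = 6.
Subsequence B: 6, 15, 21, 36, 57, 93, 150, 243 — a Fibonacci-like recurrence a_n = a_{n-1} + a_{n-2}.
Term 17 comes from subsequence A (its 9th entry): 2744.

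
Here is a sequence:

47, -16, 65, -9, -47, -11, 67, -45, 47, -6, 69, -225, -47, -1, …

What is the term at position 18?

4

Split by position mod 4 into 4 tracks.
Track A is 47, -47, 47, -47, which is oscillating between 47 and -47.
Track B is -16, -11, -6, -1, which is arithmetic with common difference +5.
Track C is 65, 67, 69, which is linear: a_n = 63 + 2·n.
Track D is -9, -45, -225, which is geometric with ratio 5.
Position 18 falls in track B as its term 5, giving 4.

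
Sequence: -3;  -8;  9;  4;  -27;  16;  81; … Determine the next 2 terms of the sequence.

28, -243

Taking every 2nd term gives 2 separate tracks.
Stream A: -3, 9, -27, 81 — multiplying by -3 each time.
Stream B: -8, 4, 16 — arithmetic with common difference +12.
Term 8 comes from stream B (its 4th entry): 28.
Term 9 comes from stream A (its 5th entry): -243.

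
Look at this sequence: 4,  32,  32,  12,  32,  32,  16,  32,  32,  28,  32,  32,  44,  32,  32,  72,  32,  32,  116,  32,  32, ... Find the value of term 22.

188

The slot pattern repeats as ABB (period 3), so there are 2 interleaved tracks.
Subsequence A = 4, 12, 16, 28, 44, 72, 116: a Fibonacci-like recurrence a_n = a_{n-1} + a_{n-2}.
Subsequence B = 32, 32, 32, 32, 32, 32, 32, 32, 32, 32, 32, 32, 32, 32: always 32.
Position 22 falls in subsequence A as its term 8, giving 188.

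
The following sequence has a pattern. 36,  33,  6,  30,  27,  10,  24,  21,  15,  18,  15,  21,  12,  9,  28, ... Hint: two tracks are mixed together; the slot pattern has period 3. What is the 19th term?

Reading positions in blocks of 3 reveals the pattern AAB — 2 tracks woven together.
Stream A = 36, 33, 30, 27, 24, 21, 18, 15, 12, 9: linear: a_n = 39 − 3·n.
Stream B = 6, 10, 15, 21, 28: triangular numbers n(n+1)/2 for n = 3, 4, ….
Position 19 falls in stream A as its term 13, giving 0.

0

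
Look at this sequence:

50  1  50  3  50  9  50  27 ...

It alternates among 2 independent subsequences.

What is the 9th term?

50

Split by position mod 2 into 2 tracks.
Track A: 50, 50, 50, 50. Constant 50.
Track B: 1, 3, 9, 27. Successive powers of 3.
Position 9 falls in track A as its term 5, giving 50.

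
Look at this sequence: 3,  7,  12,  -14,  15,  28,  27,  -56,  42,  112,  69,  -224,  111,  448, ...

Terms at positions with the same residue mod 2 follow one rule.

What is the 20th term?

Split by position mod 2 into 2 tracks.
Track A: 3, 12, 15, 27, 42, 69, 111 — each term equals the sum of the previous two.
Track B: 7, -14, 28, -56, 112, -224, 448 — geometric, ×-2 each step.
Position 20 falls in track B as its term 10, giving -3584.

-3584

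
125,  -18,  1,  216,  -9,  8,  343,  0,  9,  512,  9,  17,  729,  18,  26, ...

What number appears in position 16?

Split by position mod 3 into 3 tracks.
Stream A: 125, 216, 343, 512, 729 (perfect cubes starting at 5³).
Stream B: -18, -9, 0, 9, 18 (linear: a_n = -27 + 9·n).
Stream C: 1, 8, 9, 17, 26 (each term equals the sum of the previous two).
Term 16 comes from stream A (its 6th entry): 1000.

1000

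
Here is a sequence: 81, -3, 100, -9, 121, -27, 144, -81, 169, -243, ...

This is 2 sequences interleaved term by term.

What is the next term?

196

Positions 1, 3, 5, … form one subsequence and positions 2, 4, 6, … form another.
Track A is 81, 100, 121, 144, 169, which is the squares 9², 10², 11², ….
Track B is -3, -9, -27, -81, -243, which is geometric with ratio 3.
Position 11 → track A, term 6 = 196.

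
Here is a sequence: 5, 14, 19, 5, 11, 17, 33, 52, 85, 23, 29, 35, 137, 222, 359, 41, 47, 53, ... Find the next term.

Reading positions in blocks of 6 reveals the pattern AAABBB — 2 tracks woven together.
Stream A: 5, 14, 19, 33, 52, 85, 137, 222, 359. Each term equals the sum of the previous two.
Stream B: 5, 11, 17, 23, 29, 35, 41, 47, 53. Arithmetic with common difference +6.
Position 19 falls in stream A as its term 10, giving 581.

581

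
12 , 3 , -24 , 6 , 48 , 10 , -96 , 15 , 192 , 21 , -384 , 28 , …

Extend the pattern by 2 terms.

768, 36

Taking every 2nd term gives 2 separate tracks.
Subsequence A is 12, -24, 48, -96, 192, -384, which is geometric with ratio -2.
Subsequence B is 3, 6, 10, 15, 21, 28, which is triangular numbers starting at T_2.
Term 13 comes from subsequence A (its 7th entry): 768.
The 14th slot belongs to subsequence B; its 7th term is 36.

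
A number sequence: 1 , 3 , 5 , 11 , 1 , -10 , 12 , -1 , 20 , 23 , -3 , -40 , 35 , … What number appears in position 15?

Taking every 3rd term gives 3 separate tracks.
Stream A: 1, 11, 12, 23, 35. Each term equals the sum of the previous two.
Stream B: 3, 1, -1, -3. Subtracting 2 each time.
Stream C: 5, -10, 20, -40. Geometric, ×-2 each step.
Position 15 → stream C, term 5 = 80.

80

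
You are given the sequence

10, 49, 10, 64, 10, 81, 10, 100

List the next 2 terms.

Taking every 2nd term gives 2 separate tracks.
Subsequence A = 10, 10, 10, 10: always 10.
Subsequence B = 49, 64, 81, 100: perfect squares starting at 7².
Position 9 falls in subsequence A as its term 5, giving 10.
Position 10 → subsequence B, term 5 = 121.

10, 121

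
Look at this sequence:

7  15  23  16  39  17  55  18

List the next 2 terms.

Taking every 2nd term gives 2 separate tracks.
Track A = 7, 23, 39, 55: adding 16 each time.
Track B = 15, 16, 17, 18: arithmetic, step +1.
Position 9 falls in track A as its term 5, giving 71.
The 10th slot belongs to track B; its 5th term is 19.

71, 19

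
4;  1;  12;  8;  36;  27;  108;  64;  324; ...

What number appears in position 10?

Split by position mod 2 into 2 tracks.
Stream A: 4, 12, 36, 108, 324. Geometric with ratio 3.
Stream B: 1, 8, 27, 64. Perfect cubes starting at 1³.
Position 10 falls in stream B as its term 5, giving 125.

125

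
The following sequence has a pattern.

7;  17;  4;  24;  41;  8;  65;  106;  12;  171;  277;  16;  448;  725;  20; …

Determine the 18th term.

24

Reading positions in blocks of 3 reveals the pattern AAB — 2 tracks woven together.
Track A: 7, 17, 24, 41, 65, 106, 171, 277, 448, 725 (a Fibonacci-like recurrence a_n = a_{n-1} + a_{n-2}).
Track B: 4, 8, 12, 16, 20 (adding 4 each time).
Position 18 falls in track B as its term 6, giving 24.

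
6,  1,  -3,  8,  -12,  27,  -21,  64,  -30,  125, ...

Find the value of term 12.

Taking every 2nd term gives 2 separate tracks.
Stream A is 6, -3, -12, -21, -30, which is arithmetic, step −9.
Stream B is 1, 8, 27, 64, 125, which is perfect cubes starting at 1³.
Position 12 falls in stream B as its term 6, giving 216.

216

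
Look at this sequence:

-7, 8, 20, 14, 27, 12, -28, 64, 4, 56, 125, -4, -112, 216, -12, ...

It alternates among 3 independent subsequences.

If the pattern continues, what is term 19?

-448

Split by position mod 3: positions 1, 4, 7, … form one track, and each other residue class forms its own.
Subsequence A = -7, 14, -28, 56, -112: a geometric progression (common ratio -2).
Subsequence B = 8, 27, 64, 125, 216: consecutive cubes n³ from n = 2.
Subsequence C = 20, 12, 4, -4, -12: arithmetic with common difference −8.
Term 19 comes from subsequence A (its 7th entry): -448.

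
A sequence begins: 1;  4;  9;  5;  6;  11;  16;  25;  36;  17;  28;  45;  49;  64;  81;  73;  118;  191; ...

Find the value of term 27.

225

Reading positions in blocks of 6 reveals the pattern AAABBB — 2 tracks woven together.
Track A: 1, 4, 9, 16, 25, 36, 49, 64, 81 — perfect squares starting at 1².
Track B: 5, 6, 11, 17, 28, 45, 73, 118, 191 — a Fibonacci-like recurrence a_n = a_{n-1} + a_{n-2}.
The 27th slot belongs to track A; its 15th term is 225.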